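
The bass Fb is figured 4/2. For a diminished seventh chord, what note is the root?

G

The figures 4/2 mean the seventh of the chord is in the bass. If Fb is the seventh of a diminished seventh chord, the root is G (chord tones G–Bb–Db–Fb).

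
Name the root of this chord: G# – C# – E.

Reordering G#, C#, E into stacked thirds gives C#–E–G#; the bottom of that stack, C#, is the root.

C#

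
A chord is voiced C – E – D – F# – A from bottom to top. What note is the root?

D

Reordering C, E, D, F#, A into stacked thirds gives D–F#–A–C–E; the bottom of that stack, D, is the root.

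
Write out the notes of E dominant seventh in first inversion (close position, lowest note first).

G#, B, D, E

Spelling E dominant seventh: E–G#–B–D. In first inversion the third is bass, giving G#, B, D, E from the bottom.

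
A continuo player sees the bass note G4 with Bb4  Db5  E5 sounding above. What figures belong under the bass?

6/5

The notes G, Bb, Db, E stack in thirds as E–G–Bb–Db — an E diminished seventh chord. The bass G is the third, so this is first inversion: figured 6/5.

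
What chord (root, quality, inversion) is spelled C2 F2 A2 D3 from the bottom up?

Reducing to letter names: C, F, A, D. These stack in thirds as D–F–A–C — a D minor seventh chord.
The lowest note is C, the seventh of the chord, so this is third inversion (figured bass 4/2).

D minor seventh, third inversion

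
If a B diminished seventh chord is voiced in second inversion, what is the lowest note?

The fifth of B diminished seventh (B–D–F–Ab) is F; that is the bass in second inversion.

F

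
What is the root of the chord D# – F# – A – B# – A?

B#

The distinct letter names are D#, F#, A, B#. Arranged as a stack of thirds they read B#–D#–F#–A, so B# is the root (a B# diminished seventh chord).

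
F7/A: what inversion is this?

F7/A means F dominant seventh with A in the bass. A is the third of F dominant seventh (F–A–C–Eb), so this is first inversion.

first inversion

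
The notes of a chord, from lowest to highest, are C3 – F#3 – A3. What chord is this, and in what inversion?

F# diminished, second inversion

The pitch classes C, F#, A arrange in thirds as F#–A–C: an F# diminished triad.
C is the fifth of F# diminished; fifth in the bass means second inversion (figured bass 6/4).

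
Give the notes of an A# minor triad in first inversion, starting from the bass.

The chord tones are A#–C#–E#. With the third (C#) lowest for first inversion: C#, E#, A#.

C#, E#, A#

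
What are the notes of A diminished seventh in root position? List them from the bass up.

A, C, Eb, Gb

A diminished seventh is A–C–Eb–Gb. Root position puts the root (A) in the bass, with the remaining tones above: A, C, Eb, Gb.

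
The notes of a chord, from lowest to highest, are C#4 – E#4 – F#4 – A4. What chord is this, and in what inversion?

The pitch classes C#, E#, F#, A arrange in thirds as F#–A–C#–E#: an F# minor-major seventh chord.
The lowest note is C#, the fifth of the chord, so this is second inversion (figured bass 4/3).

F# minor-major seventh, second inversion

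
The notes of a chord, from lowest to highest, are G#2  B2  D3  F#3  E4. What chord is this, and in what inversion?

E dominant ninth, first inversion

Reducing to letter names: G#, B, D, F#, E. These stack in thirds as E–G#–B–D–F# — an E dominant ninth chord.
With the third (G#) in the bass, the chord is in first inversion.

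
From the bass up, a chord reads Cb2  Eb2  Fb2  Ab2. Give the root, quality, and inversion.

The pitch classes Cb, Eb, Fb, Ab arrange in thirds as Fb–Ab–Cb–Eb: an Fb major seventh chord.
Cb is the fifth of Fb major seventh; fifth in the bass means second inversion (figured bass 4/3).

Fb major seventh, second inversion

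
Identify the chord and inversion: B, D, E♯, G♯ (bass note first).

E# diminished seventh, second inversion

The distinct note names are B, D, E#, G#. Stacked in thirds they read E#–G#–B–D, which is a diminished seventh chord on E#.
The lowest note is B, the fifth of the chord, so this is second inversion (figured bass 4/3).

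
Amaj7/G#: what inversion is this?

third inversion

Amaj7/G# means A major seventh with G# in the bass. G# is the seventh of A major seventh (A–C#–E–G#), so this is third inversion.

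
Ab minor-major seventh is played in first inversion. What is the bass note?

Cb

Ab minor-major seventh is Ab–Cb–Eb–G. First inversion places the third in the bass: Cb.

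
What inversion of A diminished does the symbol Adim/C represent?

first inversion

Adim/C means A diminished with C in the bass. C is the third of A diminished (A–C–Eb), so this is first inversion.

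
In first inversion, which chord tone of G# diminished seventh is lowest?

B

G# diminished seventh is G#–B–D–F. First inversion places the third in the bass: B.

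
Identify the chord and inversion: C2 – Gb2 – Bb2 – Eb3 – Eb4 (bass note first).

The distinct note names are C, Gb, Bb, Eb. Stacked in thirds they read C–Eb–Gb–Bb, which is a half-diminished seventh chord on C.
With the root (C) in the bass, the chord is in root position (figured bass 7).

C half-diminished seventh, root position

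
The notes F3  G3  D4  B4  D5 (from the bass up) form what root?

The distinct letter names are F, G, D, B. Arranged as a stack of thirds they read G–B–D–F, so G is the root (a G dominant seventh chord).

G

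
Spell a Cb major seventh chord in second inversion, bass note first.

Gb, Bb, Cb, Eb

The chord tones are Cb–Eb–Gb–Bb. With the fifth (Gb) lowest for second inversion: Gb, Bb, Cb, Eb.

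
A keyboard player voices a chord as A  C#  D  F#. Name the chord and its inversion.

D major seventh, second inversion

Reducing to letter names: A, C#, D, F#. These stack in thirds as D–F#–A–C# — a D major seventh chord.
A is the fifth of D major seventh; fifth in the bass means second inversion (figured bass 4/3).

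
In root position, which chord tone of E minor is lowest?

E

In root position the root is lowest. For E minor (E–G–B) that is E.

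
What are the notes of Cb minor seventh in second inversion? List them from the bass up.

Gb, Bbb, Cb, Ebb

The chord tones are Cb–Ebb–Gb–Bbb. With the fifth (Gb) lowest for second inversion: Gb, Bbb, Cb, Ebb.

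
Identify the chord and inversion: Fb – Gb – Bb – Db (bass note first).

The pitch classes Fb, Gb, Bb, Db arrange in thirds as Gb–Bb–Db–Fb: a Gb dominant seventh chord.
With the seventh (Fb) in the bass, the chord is in third inversion (figured bass 4/2).

Gb dominant seventh, third inversion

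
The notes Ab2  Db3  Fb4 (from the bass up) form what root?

Ab, Db, Fb are the tones of a Db minor triad (Db–Fb–Ab), making Db the root.

Db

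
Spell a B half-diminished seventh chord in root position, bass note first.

Spelling B half-diminished seventh: B–D–F–A. In root position the root is bass, giving B, D, F, A from the bottom.

B, D, F, A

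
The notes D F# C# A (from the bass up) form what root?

D

D, F#, C#, A are the tones of a D major seventh chord (D–F#–A–C#), making D the root.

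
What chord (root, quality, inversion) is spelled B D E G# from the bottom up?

The pitch classes B, D, E, G# arrange in thirds as E–G#–B–D: an E dominant seventh chord.
With the fifth (B) in the bass, the chord is in second inversion (figured bass 4/3).

E dominant seventh, second inversion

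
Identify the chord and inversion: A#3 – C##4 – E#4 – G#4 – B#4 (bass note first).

A# dominant ninth, root position

Reducing to letter names: A#, C##, E#, G#, B#. These stack in thirds as A#–C##–E#–G#–B# — an A# dominant ninth chord.
A# is the root of A# dominant ninth; root in the bass means root position.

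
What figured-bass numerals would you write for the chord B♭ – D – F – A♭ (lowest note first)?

7

The notes Bb, D, F, Ab stack in thirds as Bb–D–F–Ab — a Bb dominant seventh chord. The bass Bb is the root, so this is root position: figured 7.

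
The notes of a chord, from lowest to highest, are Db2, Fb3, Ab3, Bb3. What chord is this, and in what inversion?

The distinct note names are Db, Fb, Ab, Bb. Stacked in thirds they read Bb–Db–Fb–Ab, which is a half-diminished seventh chord on Bb.
With the third (Db) in the bass, the chord is in first inversion (figured bass 6/5).

Bb half-diminished seventh, first inversion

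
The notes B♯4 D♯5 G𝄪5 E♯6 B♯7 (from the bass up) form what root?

The distinct letter names are B#, D#, G##, E#. Arranged as a stack of thirds they read E#–G##–B#–D#, so E# is the root (an E# dominant seventh chord).

E#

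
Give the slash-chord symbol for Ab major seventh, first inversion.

Abmaj7/C

First inversion of Ab major seventh has the third (C) in the bass. As a slash chord: Abmaj7/C.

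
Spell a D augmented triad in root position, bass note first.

D, F#, A#

Spelling D augmented: D–F#–A#. In root position the root is bass, giving D, F#, A# from the bottom.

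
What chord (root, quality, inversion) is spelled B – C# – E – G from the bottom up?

The distinct note names are B, C#, E, G. Stacked in thirds they read C#–E–G–B, which is a half-diminished seventh chord on C#.
The lowest note is B, the seventh of the chord, so this is third inversion (figured bass 4/2).

C# half-diminished seventh, third inversion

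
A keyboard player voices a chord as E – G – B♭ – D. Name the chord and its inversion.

The pitch classes E, G, Bb, D arrange in thirds as E–G–Bb–D: an E half-diminished seventh chord.
With the root (E) in the bass, the chord is in root position (figured bass 7).

E half-diminished seventh, root position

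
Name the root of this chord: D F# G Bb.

The distinct letter names are D, F#, G, Bb. Arranged as a stack of thirds they read G–Bb–D–F#, so G is the root (a G minor-major seventh chord).

G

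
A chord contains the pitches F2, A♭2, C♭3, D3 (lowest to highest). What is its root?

D

F, Ab, Cb, D are the tones of a D diminished seventh chord (D–F–Ab–Cb), making D the root.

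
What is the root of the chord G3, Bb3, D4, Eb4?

Eb

Reordering G, Bb, D, Eb into stacked thirds gives Eb–G–Bb–D; the bottom of that stack, Eb, is the root.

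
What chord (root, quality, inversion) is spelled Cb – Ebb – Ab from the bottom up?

Reducing to letter names: Cb, Ebb, Ab. These stack in thirds as Ab–Cb–Ebb — an Ab diminished triad.
With the third (Cb) in the bass, the chord is in first inversion (figured bass 6).

Ab diminished, first inversion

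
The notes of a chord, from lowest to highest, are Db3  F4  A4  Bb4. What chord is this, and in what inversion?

Bb minor-major seventh, first inversion

The pitch classes Db, F, A, Bb arrange in thirds as Bb–Db–F–A: a Bb minor-major seventh chord.
The lowest note is Db, the third of the chord, so this is first inversion (figured bass 6/5).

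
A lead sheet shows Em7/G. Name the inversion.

Em7/G means E minor seventh with G in the bass. G is the third of E minor seventh (E–G–B–D), so this is first inversion.

first inversion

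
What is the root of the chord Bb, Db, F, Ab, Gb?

Gb

Reordering Bb, Db, F, Ab, Gb into stacked thirds gives Gb–Bb–Db–F–Ab; the bottom of that stack, Gb, is the root.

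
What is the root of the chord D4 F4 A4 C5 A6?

The distinct letter names are D, F, A, C. Arranged as a stack of thirds they read D–F–A–C, so D is the root (a D minor seventh chord).

D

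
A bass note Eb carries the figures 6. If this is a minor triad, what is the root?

C

The figures 6 mean the third of the chord is in the bass. If Eb is the third of a minor triad, the root is C (chord tones C–Eb–G).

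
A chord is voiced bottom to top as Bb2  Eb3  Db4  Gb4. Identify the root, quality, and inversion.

Eb minor seventh, second inversion

Reducing to letter names: Bb, Eb, Db, Gb. These stack in thirds as Eb–Gb–Bb–Db — an Eb minor seventh chord.
The lowest note is Bb, the fifth of the chord, so this is second inversion (figured bass 4/3).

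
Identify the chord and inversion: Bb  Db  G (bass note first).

G diminished, first inversion

The pitch classes Bb, Db, G arrange in thirds as G–Bb–Db: a G diminished triad.
The lowest note is Bb, the third of the chord, so this is first inversion (figured bass 6).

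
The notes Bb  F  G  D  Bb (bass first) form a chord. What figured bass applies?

6/5

The notes Bb, F, G, D stack in thirds as G–Bb–D–F — a G minor seventh chord. The bass Bb is the third, so this is first inversion: figured 6/5.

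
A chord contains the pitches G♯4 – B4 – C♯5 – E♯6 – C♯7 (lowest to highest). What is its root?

Reordering G#, B, C#, E# into stacked thirds gives C#–E#–G#–B; the bottom of that stack, C#, is the root.

C#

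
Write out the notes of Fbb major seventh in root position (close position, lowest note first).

Fbb, Abb, Cbb, Ebb

Spelling Fbb major seventh: Fbb–Abb–Cbb–Ebb. In root position the root is bass, giving Fbb, Abb, Cbb, Ebb from the bottom.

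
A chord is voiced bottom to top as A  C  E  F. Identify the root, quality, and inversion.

F major seventh, first inversion

Reducing to letter names: A, C, E, F. These stack in thirds as F–A–C–E — an F major seventh chord.
With the third (A) in the bass, the chord is in first inversion (figured bass 6/5).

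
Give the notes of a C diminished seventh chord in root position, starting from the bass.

C diminished seventh is C–Eb–Gb–Bbb. Root position puts the root (C) in the bass, with the remaining tones above: C, Eb, Gb, Bbb.

C, Eb, Gb, Bbb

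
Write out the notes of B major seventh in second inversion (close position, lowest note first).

Spelling B major seventh: B–D#–F#–A#. In second inversion the fifth is bass, giving F#, A#, B, D# from the bottom.

F#, A#, B, D#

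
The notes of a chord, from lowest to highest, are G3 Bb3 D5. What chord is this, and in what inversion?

The pitch classes G, Bb, D arrange in thirds as G–Bb–D: a G minor triad.
The lowest note is G, the root of the chord, so this is root position (figured bass 5/3).

G minor, root position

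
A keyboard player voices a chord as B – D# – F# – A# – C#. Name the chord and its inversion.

B major ninth, root position

The pitch classes B, D#, F#, A#, C# arrange in thirds as B–D#–F#–A#–C#: a B major ninth chord.
B is the root of B major ninth; root in the bass means root position.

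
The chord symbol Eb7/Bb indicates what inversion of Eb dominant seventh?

Eb7/Bb means Eb dominant seventh with Bb in the bass. Bb is the fifth of Eb dominant seventh (Eb–G–Bb–Db), so this is second inversion.

second inversion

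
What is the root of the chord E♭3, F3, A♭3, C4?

Eb, F, Ab, C are the tones of an F minor seventh chord (F–Ab–C–Eb), making F the root.

F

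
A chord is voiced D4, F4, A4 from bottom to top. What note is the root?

D

Reordering D, F, A into stacked thirds gives D–F–A; the bottom of that stack, D, is the root.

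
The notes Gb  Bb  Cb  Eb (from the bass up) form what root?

Cb

Reordering Gb, Bb, Cb, Eb into stacked thirds gives Cb–Eb–Gb–Bb; the bottom of that stack, Cb, is the root.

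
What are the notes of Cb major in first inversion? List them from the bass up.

Spelling Cb major: Cb–Eb–Gb. In first inversion the third is bass, giving Eb, Gb, Cb from the bottom.

Eb, Gb, Cb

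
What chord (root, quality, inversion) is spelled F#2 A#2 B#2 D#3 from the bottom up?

The distinct note names are F#, A#, B#, D#. Stacked in thirds they read B#–D#–F#–A#, which is a half-diminished seventh chord on B#.
With the fifth (F#) in the bass, the chord is in second inversion (figured bass 4/3).

B# half-diminished seventh, second inversion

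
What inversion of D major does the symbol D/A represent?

D/A means D major with A in the bass. A is the fifth of D major (D–F#–A), so this is second inversion.

second inversion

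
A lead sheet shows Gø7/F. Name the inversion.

Gø7/F means G half-diminished seventh with F in the bass. F is the seventh of G half-diminished seventh (G–Bb–Db–F), so this is third inversion.

third inversion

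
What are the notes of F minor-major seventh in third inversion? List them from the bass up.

F minor-major seventh is F–Ab–C–E. Third inversion puts the seventh (E) in the bass, with the remaining tones above: E, F, Ab, C.

E, F, Ab, C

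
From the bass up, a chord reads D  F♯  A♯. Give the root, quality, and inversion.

The distinct note names are D, F#, A#. Stacked in thirds they read D–F#–A#, which is an augmented triad on D.
The lowest note is D, the root of the chord, so this is root position (figured bass 5/3).

D augmented, root position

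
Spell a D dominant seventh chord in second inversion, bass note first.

D dominant seventh is D–F#–A–C. Second inversion puts the fifth (A) in the bass, with the remaining tones above: A, C, D, F#.

A, C, D, F#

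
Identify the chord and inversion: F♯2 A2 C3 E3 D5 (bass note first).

D dominant ninth, first inversion

Reducing to letter names: F#, A, C, E, D. These stack in thirds as D–F#–A–C–E — a D dominant ninth chord.
With the third (F#) in the bass, the chord is in first inversion.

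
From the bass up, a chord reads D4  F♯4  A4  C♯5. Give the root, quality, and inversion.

D major seventh, root position

The distinct note names are D, F#, A, C#. Stacked in thirds they read D–F#–A–C#, which is a major seventh chord on D.
The lowest note is D, the root of the chord, so this is root position (figured bass 7).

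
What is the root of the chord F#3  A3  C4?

Reordering F#, A, C into stacked thirds gives F#–A–C; the bottom of that stack, F#, is the root.

F#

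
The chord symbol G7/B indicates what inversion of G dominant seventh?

first inversion

G7/B means G dominant seventh with B in the bass. B is the third of G dominant seventh (G–B–D–F), so this is first inversion.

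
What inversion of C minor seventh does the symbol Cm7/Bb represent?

third inversion

Cm7/Bb means C minor seventh with Bb in the bass. Bb is the seventh of C minor seventh (C–Eb–G–Bb), so this is third inversion.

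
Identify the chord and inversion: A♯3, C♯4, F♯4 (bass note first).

The pitch classes A#, C#, F# arrange in thirds as F#–A#–C#: an F# major triad.
With the third (A#) in the bass, the chord is in first inversion (figured bass 6).

F# major, first inversion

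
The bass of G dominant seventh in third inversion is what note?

F

G dominant seventh is G–B–D–F. Third inversion places the seventh in the bass: F.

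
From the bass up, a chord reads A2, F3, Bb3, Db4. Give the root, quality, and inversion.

The pitch classes A, F, Bb, Db arrange in thirds as Bb–Db–F–A: a Bb minor-major seventh chord.
With the seventh (A) in the bass, the chord is in third inversion (figured bass 4/2).

Bb minor-major seventh, third inversion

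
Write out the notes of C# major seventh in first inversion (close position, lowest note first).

The chord tones are C#–E#–G#–B#. With the third (E#) lowest for first inversion: E#, G#, B#, C#.

E#, G#, B#, C#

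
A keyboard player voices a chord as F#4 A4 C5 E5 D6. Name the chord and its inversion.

D dominant ninth, first inversion

The distinct note names are F#, A, C, E, D. Stacked in thirds they read D–F#–A–C–E, which is a dominant ninth chord on D.
With the third (F#) in the bass, the chord is in first inversion.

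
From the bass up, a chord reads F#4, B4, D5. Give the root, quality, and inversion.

The distinct note names are F#, B, D. Stacked in thirds they read B–D–F#, which is a minor triad on B.
F# is the fifth of B minor; fifth in the bass means second inversion (figured bass 6/4).

B minor, second inversion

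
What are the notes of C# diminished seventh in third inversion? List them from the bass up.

C# diminished seventh is C#–E–G–Bb. Third inversion puts the seventh (Bb) in the bass, with the remaining tones above: Bb, C#, E, G.

Bb, C#, E, G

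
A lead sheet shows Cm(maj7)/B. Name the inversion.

Cm(maj7)/B means C minor-major seventh with B in the bass. B is the seventh of C minor-major seventh (C–Eb–G–B), so this is third inversion.

third inversion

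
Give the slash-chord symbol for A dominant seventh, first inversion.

First inversion of A dominant seventh has the third (C#) in the bass. As a slash chord: A7/C#.

A7/C#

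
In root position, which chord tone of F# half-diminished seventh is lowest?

F#

In root position the root is lowest. For F# half-diminished seventh (F#–A–C–E) that is F#.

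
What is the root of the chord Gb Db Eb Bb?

Eb

Reordering Gb, Db, Eb, Bb into stacked thirds gives Eb–Gb–Bb–Db; the bottom of that stack, Eb, is the root.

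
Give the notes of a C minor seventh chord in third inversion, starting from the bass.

Spelling C minor seventh: C–Eb–G–Bb. In third inversion the seventh is bass, giving Bb, C, Eb, G from the bottom.

Bb, C, Eb, G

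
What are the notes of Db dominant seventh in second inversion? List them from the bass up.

Ab, Cb, Db, F

The chord tones are Db–F–Ab–Cb. With the fifth (Ab) lowest for second inversion: Ab, Cb, Db, F.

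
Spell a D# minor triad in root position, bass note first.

D# minor is D#–F#–A#. Root position puts the root (D#) in the bass, with the remaining tones above: D#, F#, A#.

D#, F#, A#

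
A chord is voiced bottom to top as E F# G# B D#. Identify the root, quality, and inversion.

The pitch classes E, F#, G#, B, D# arrange in thirds as E–G#–B–D#–F#: an E major ninth chord.
With the root (E) in the bass, the chord is in root position.

E major ninth, root position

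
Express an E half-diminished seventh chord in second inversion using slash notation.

Eø7/Bb

Second inversion of E half-diminished seventh has the fifth (Bb) in the bass. As a slash chord: Eø7/Bb.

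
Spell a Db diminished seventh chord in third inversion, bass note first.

Cbb, Db, Fb, Abb

The chord tones are Db–Fb–Abb–Cbb. With the seventh (Cbb) lowest for third inversion: Cbb, Db, Fb, Abb.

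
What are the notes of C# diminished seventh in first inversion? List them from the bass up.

E, G, Bb, C#

C# diminished seventh is C#–E–G–Bb. First inversion puts the third (E) in the bass, with the remaining tones above: E, G, Bb, C#.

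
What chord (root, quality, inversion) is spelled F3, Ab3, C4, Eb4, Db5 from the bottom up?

Reducing to letter names: F, Ab, C, Eb, Db. These stack in thirds as Db–F–Ab–C–Eb — a Db major ninth chord.
With the third (F) in the bass, the chord is in first inversion.

Db major ninth, first inversion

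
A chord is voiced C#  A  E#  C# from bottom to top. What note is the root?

C#, A, E# are the tones of an A augmented triad (A–C#–E#), making A the root.

A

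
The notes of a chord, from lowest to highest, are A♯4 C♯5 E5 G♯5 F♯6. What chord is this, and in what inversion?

The pitch classes A#, C#, E, G#, F# arrange in thirds as F#–A#–C#–E–G#: an F# dominant ninth chord.
With the third (A#) in the bass, the chord is in first inversion.

F# dominant ninth, first inversion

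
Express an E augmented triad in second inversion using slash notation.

Second inversion of E augmented has the fifth (B#) in the bass. As a slash chord: Eaug/B#.

Eaug/B#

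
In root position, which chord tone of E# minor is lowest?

E#

E# minor is E#–G#–B#. Root position places the root in the bass: E#.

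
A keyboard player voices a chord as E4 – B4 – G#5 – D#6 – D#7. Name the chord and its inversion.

E major seventh, root position

Reducing to letter names: E, B, G#, D#. These stack in thirds as E–G#–B–D# — an E major seventh chord.
The lowest note is E, the root of the chord, so this is root position (figured bass 7).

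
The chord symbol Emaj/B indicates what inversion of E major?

second inversion

Emaj/B means E major with B in the bass. B is the fifth of E major (E–G#–B), so this is second inversion.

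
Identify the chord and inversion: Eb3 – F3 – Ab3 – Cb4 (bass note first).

The distinct note names are Eb, F, Ab, Cb. Stacked in thirds they read F–Ab–Cb–Eb, which is a half-diminished seventh chord on F.
The lowest note is Eb, the seventh of the chord, so this is third inversion (figured bass 4/2).

F half-diminished seventh, third inversion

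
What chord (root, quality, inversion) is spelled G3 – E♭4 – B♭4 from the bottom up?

The distinct note names are G, Eb, Bb. Stacked in thirds they read Eb–G–Bb, which is a major triad on Eb.
The lowest note is G, the third of the chord, so this is first inversion (figured bass 6).

Eb major, first inversion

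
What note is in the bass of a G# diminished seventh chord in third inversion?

The seventh of G# diminished seventh (G#–B–D–F) is F; that is the bass in third inversion.

F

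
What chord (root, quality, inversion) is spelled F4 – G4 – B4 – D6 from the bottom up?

G dominant seventh, third inversion

Reducing to letter names: F, G, B, D. These stack in thirds as G–B–D–F — a G dominant seventh chord.
With the seventh (F) in the bass, the chord is in third inversion (figured bass 4/2).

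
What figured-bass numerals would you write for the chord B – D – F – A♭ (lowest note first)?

7

The notes B, D, F, Ab stack in thirds as B–D–F–Ab — a B diminished seventh chord. The bass B is the root, so this is root position: figured 7.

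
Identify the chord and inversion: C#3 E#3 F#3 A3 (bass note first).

F# minor-major seventh, second inversion

Reducing to letter names: C#, E#, F#, A. These stack in thirds as F#–A–C#–E# — an F# minor-major seventh chord.
The lowest note is C#, the fifth of the chord, so this is second inversion (figured bass 4/3).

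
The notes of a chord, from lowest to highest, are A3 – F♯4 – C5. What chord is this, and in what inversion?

The distinct note names are A, F#, C. Stacked in thirds they read F#–A–C, which is a diminished triad on F#.
The lowest note is A, the third of the chord, so this is first inversion (figured bass 6).

F# diminished, first inversion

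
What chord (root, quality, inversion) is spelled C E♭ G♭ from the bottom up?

C diminished, root position

The pitch classes C, Eb, Gb arrange in thirds as C–Eb–Gb: a C diminished triad.
C is the root of C diminished; root in the bass means root position (figured bass 5/3).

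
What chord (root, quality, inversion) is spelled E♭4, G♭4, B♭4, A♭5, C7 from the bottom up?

Ab dominant ninth, second inversion

Reducing to letter names: Eb, Gb, Bb, Ab, C. These stack in thirds as Ab–C–Eb–Gb–Bb — an Ab dominant ninth chord.
Eb is the fifth of Ab dominant ninth; fifth in the bass means second inversion.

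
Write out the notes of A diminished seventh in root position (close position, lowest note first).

A, C, Eb, Gb

A diminished seventh is A–C–Eb–Gb. Root position puts the root (A) in the bass, with the remaining tones above: A, C, Eb, Gb.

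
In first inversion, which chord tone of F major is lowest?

A

In first inversion the third is lowest. For F major (F–A–C) that is A.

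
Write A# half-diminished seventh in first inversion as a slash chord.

A#ø7/C#

First inversion of A# half-diminished seventh has the third (C#) in the bass. As a slash chord: A#ø7/C#.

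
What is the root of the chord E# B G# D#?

E#

E#, B, G#, D# are the tones of an E# half-diminished seventh chord (E#–G#–B–D#), making E# the root.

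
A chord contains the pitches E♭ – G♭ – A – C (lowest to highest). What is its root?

Eb, Gb, A, C are the tones of an A diminished seventh chord (A–C–Eb–Gb), making A the root.

A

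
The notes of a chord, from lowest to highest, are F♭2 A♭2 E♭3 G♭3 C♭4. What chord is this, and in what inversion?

The pitch classes Fb, Ab, Eb, Gb, Cb arrange in thirds as Fb–Ab–Cb–Eb–Gb: an Fb major ninth chord.
The lowest note is Fb, the root of the chord, so this is root position.

Fb major ninth, root position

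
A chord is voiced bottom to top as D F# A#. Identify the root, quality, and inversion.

D augmented, root position

The pitch classes D, F#, A# arrange in thirds as D–F#–A#: a D augmented triad.
With the root (D) in the bass, the chord is in root position (figured bass 5/3).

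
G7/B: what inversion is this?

G7/B means G dominant seventh with B in the bass. B is the third of G dominant seventh (G–B–D–F), so this is first inversion.

first inversion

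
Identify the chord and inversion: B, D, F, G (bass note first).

The distinct note names are B, D, F, G. Stacked in thirds they read G–B–D–F, which is a dominant seventh chord on G.
B is the third of G dominant seventh; third in the bass means first inversion (figured bass 6/5).

G dominant seventh, first inversion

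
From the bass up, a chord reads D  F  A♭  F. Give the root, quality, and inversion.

The pitch classes D, F, Ab arrange in thirds as D–F–Ab: a D diminished triad.
D is the root of D diminished; root in the bass means root position (figured bass 5/3).

D diminished, root position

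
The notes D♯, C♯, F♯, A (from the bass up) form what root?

D#

Reordering D#, C#, F#, A into stacked thirds gives D#–F#–A–C#; the bottom of that stack, D#, is the root.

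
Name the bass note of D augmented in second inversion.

A#

In second inversion the fifth is lowest. For D augmented (D–F#–A#) that is A#.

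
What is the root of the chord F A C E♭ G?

F

F, A, C, Eb, G are the tones of an F dominant ninth chord (F–A–C–Eb–G), making F the root.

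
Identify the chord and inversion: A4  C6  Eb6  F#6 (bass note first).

F# diminished seventh, first inversion

The distinct note names are A, C, Eb, F#. Stacked in thirds they read F#–A–C–Eb, which is a diminished seventh chord on F#.
A is the third of F# diminished seventh; third in the bass means first inversion (figured bass 6/5).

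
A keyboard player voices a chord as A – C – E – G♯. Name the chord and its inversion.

A minor-major seventh, root position

Reducing to letter names: A, C, E, G#. These stack in thirds as A–C–E–G# — an A minor-major seventh chord.
With the root (A) in the bass, the chord is in root position (figured bass 7).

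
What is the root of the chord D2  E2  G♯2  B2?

E

Reordering D, E, G#, B into stacked thirds gives E–G#–B–D; the bottom of that stack, E, is the root.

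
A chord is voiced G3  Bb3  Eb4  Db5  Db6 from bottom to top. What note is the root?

Eb

G, Bb, Eb, Db are the tones of an Eb dominant seventh chord (Eb–G–Bb–Db), making Eb the root.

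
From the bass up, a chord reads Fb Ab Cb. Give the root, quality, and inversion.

Fb major, root position

The pitch classes Fb, Ab, Cb arrange in thirds as Fb–Ab–Cb: an Fb major triad.
The lowest note is Fb, the root of the chord, so this is root position (figured bass 5/3).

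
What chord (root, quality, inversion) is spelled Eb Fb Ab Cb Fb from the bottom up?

Fb major seventh, third inversion

Reducing to letter names: Eb, Fb, Ab, Cb. These stack in thirds as Fb–Ab–Cb–Eb — an Fb major seventh chord.
The lowest note is Eb, the seventh of the chord, so this is third inversion (figured bass 4/2).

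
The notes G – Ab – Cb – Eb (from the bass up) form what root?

Ab

G, Ab, Cb, Eb are the tones of an Ab minor-major seventh chord (Ab–Cb–Eb–G), making Ab the root.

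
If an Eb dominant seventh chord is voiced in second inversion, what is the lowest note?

Bb

Eb dominant seventh is Eb–G–Bb–Db. Second inversion places the fifth in the bass: Bb.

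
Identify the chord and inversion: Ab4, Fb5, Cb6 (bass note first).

Fb major, first inversion

The distinct note names are Ab, Fb, Cb. Stacked in thirds they read Fb–Ab–Cb, which is a major triad on Fb.
The lowest note is Ab, the third of the chord, so this is first inversion (figured bass 6).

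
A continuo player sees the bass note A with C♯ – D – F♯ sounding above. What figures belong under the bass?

4/3

The notes A, C#, D, F# stack in thirds as D–F#–A–C# — a D major seventh chord. The bass A is the fifth, so this is second inversion: figured 4/3.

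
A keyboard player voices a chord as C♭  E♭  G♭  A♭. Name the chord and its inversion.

Ab minor seventh, first inversion

The distinct note names are Cb, Eb, Gb, Ab. Stacked in thirds they read Ab–Cb–Eb–Gb, which is a minor seventh chord on Ab.
With the third (Cb) in the bass, the chord is in first inversion (figured bass 6/5).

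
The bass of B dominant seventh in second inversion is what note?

F#

The fifth of B dominant seventh (B–D#–F#–A) is F#; that is the bass in second inversion.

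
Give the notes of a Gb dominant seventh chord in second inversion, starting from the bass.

Db, Fb, Gb, Bb

The chord tones are Gb–Bb–Db–Fb. With the fifth (Db) lowest for second inversion: Db, Fb, Gb, Bb.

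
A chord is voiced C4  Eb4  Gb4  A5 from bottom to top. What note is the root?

The distinct letter names are C, Eb, Gb, A. Arranged as a stack of thirds they read A–C–Eb–Gb, so A is the root (an A diminished seventh chord).

A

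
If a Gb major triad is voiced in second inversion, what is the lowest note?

In second inversion the fifth is lowest. For Gb major (Gb–Bb–Db) that is Db.

Db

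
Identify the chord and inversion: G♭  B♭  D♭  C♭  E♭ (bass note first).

Reducing to letter names: Gb, Bb, Db, Cb, Eb. These stack in thirds as Cb–Eb–Gb–Bb–Db — a Cb major ninth chord.
The lowest note is Gb, the fifth of the chord, so this is second inversion.

Cb major ninth, second inversion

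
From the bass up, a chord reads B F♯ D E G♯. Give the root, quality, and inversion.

The pitch classes B, F#, D, E, G# arrange in thirds as E–G#–B–D–F#: an E dominant ninth chord.
With the fifth (B) in the bass, the chord is in second inversion.

E dominant ninth, second inversion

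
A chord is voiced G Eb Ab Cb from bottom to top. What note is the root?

Reordering G, Eb, Ab, Cb into stacked thirds gives Ab–Cb–Eb–G; the bottom of that stack, Ab, is the root.

Ab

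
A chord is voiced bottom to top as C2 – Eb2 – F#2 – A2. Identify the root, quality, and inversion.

F# diminished seventh, second inversion

Reducing to letter names: C, Eb, F#, A. These stack in thirds as F#–A–C–Eb — an F# diminished seventh chord.
The lowest note is C, the fifth of the chord, so this is second inversion (figured bass 4/3).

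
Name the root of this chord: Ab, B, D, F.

Ab, B, D, F are the tones of a B diminished seventh chord (B–D–F–Ab), making B the root.

B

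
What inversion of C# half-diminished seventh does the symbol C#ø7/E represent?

C#ø7/E means C# half-diminished seventh with E in the bass. E is the third of C# half-diminished seventh (C#–E–G–B), so this is first inversion.

first inversion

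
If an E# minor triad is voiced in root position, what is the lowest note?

E#

E# minor is E#–G#–B#. Root position places the root in the bass: E#.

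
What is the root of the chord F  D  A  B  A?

B

The distinct letter names are F, D, A, B. Arranged as a stack of thirds they read B–D–F–A, so B is the root (a B half-diminished seventh chord).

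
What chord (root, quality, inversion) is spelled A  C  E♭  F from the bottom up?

F dominant seventh, first inversion

The pitch classes A, C, Eb, F arrange in thirds as F–A–C–Eb: an F dominant seventh chord.
A is the third of F dominant seventh; third in the bass means first inversion (figured bass 6/5).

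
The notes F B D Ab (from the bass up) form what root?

B

F, B, D, Ab are the tones of a B diminished seventh chord (B–D–F–Ab), making B the root.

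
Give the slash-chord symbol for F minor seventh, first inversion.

First inversion of F minor seventh has the third (Ab) in the bass. As a slash chord: Fm7/Ab.

Fm7/Ab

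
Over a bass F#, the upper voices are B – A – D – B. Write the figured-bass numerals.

4/3

The notes F#, B, A, D stack in thirds as B–D–F#–A — a B minor seventh chord. The bass F# is the fifth, so this is second inversion: figured 4/3.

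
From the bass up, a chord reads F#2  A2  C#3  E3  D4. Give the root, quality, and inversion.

D major ninth, first inversion

The pitch classes F#, A, C#, E, D arrange in thirds as D–F#–A–C#–E: a D major ninth chord.
The lowest note is F#, the third of the chord, so this is first inversion.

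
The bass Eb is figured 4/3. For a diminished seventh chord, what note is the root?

The figures 4/3 mean the fifth of the chord is in the bass. If Eb is the fifth of a diminished seventh chord, the root is A (chord tones A–C–Eb–Gb).

A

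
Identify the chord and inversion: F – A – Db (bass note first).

Db augmented, first inversion

The pitch classes F, A, Db arrange in thirds as Db–F–A: a Db augmented triad.
The lowest note is F, the third of the chord, so this is first inversion (figured bass 6).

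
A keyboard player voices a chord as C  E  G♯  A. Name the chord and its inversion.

A minor-major seventh, first inversion

The pitch classes C, E, G#, A arrange in thirds as A–C–E–G#: an A minor-major seventh chord.
The lowest note is C, the third of the chord, so this is first inversion (figured bass 6/5).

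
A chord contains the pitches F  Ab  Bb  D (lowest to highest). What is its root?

Bb

F, Ab, Bb, D are the tones of a Bb dominant seventh chord (Bb–D–F–Ab), making Bb the root.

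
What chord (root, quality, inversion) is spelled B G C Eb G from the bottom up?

Reducing to letter names: B, G, C, Eb. These stack in thirds as C–Eb–G–B — a C minor-major seventh chord.
B is the seventh of C minor-major seventh; seventh in the bass means third inversion (figured bass 4/2).

C minor-major seventh, third inversion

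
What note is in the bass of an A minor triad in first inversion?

C

In first inversion the third is lowest. For A minor (A–C–E) that is C.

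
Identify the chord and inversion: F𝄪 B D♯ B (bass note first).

Reducing to letter names: F##, B, D#. These stack in thirds as B–D#–F## — a B augmented triad.
The lowest note is F##, the fifth of the chord, so this is second inversion (figured bass 6/4).

B augmented, second inversion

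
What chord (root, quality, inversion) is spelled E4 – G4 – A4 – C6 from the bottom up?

A minor seventh, second inversion

The distinct note names are E, G, A, C. Stacked in thirds they read A–C–E–G, which is a minor seventh chord on A.
E is the fifth of A minor seventh; fifth in the bass means second inversion (figured bass 4/3).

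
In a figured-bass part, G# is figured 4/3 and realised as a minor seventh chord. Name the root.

The figures 4/3 mean the fifth of the chord is in the bass. If G# is the fifth of a minor seventh chord, the root is C# (chord tones C#–E–G#–B).

C#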